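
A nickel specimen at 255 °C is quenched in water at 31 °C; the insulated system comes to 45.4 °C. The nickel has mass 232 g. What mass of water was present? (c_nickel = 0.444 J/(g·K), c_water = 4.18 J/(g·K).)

m ≈ 359 g

|Q_nickel| = |Q_water|:
232·0.444·(255 − 45.4) = m·4.18·(45.4 − 31)
60.19 m = 21590  ⇒  m ≈ 358.7 g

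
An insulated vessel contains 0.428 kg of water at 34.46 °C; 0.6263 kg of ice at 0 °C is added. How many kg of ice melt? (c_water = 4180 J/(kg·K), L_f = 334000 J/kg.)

Cooling the water to 0 °C releases 0.428·4180·34.46 = 61650 J.
Melting all 0.6263 kg of ice would need 0.6263·334000 = 209184 J.
Since 61650 < 209184 J, not all the ice melts; equilibrium is at 0 °C.
m_melt = 61650 / L_f = 0.1846 kg.

m_melted ≈ 0.185 kg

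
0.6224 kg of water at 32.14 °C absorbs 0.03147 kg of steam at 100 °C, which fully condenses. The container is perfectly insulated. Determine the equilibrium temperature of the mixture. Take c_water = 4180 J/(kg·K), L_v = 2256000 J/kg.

T_f ≈ 61.4 °C

Energy conservation, ΣQ = 0:
condense steam: −0.03147·2256000 = −70996
  condensate cools 100→T: 0.03147·4180·(T − 100) = 131.54(T − 100)
  water warms: 0.6224·4180·(T − 32.14) = 2601.6(T − 32.14)
2733.2 T = 70996 + 13154 + 83616 = 167767
T ≈ 61.38 °C, under the boiling point, so the assumption holds.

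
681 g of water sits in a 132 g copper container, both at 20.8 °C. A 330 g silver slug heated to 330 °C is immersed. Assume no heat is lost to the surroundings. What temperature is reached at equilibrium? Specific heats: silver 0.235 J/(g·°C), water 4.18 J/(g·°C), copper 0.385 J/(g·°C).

T_f ≈ 28.9 °C

T_f = Σ m_i c_i T_i / Σ m_i c_i:
T_f = (77.55×330 + 2846.6×20.8 + 50.82×20.8) / (77.55 + 2846.6 + 50.82)
    = 85857 / 2974.9 ≈ 28.86 °C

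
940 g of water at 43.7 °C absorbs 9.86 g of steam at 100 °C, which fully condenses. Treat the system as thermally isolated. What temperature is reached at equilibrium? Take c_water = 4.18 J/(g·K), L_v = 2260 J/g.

Conservation of energy gives ΣQ = 0:
condense steam: −9.86·2260 = −22284
  condensed water 100 °C→T: 41.21(T − 100)
  original water: 3929.2(T − 43.7)
3970.4 T = 22284 + 4121.5 + 171706 = 198111
T ≈ 49.90 °C (< 100 °C, so full condensation is consistent).

T_f ≈ 49.9 °C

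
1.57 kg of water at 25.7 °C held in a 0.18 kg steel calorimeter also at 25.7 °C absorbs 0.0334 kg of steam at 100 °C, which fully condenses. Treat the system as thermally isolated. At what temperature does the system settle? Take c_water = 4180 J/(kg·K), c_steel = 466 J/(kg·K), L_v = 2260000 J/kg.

Let T be the final temperature. ΣQ_i = 0:
steam→water at 100 °C releases m L_v = 0.0334×2260000 = 75484; condensed water 100 °C→T: 139.61(T − 100); water warms: 1.57×4180×(T − 25.7) = 6562.6(T − 25.7); cup: 83.88(T − 25.7)
6786.1 T = 75484 + 13961 + 170815 = 260260
T ≈ 38.35 °C — below 100 °C, confirming all the steam condensed.

T_f ≈ 38.4 °C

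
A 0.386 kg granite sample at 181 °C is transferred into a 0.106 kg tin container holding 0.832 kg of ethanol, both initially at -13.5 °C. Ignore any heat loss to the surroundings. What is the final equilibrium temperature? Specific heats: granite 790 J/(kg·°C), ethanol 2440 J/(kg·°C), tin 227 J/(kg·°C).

Setting the total heat transfer to zero:
0.386×790×(T − 181) + 0.832×2440×(T − (-13.5)) + 0.106×227×(T − (-13.5)) = 0
304.94(T − 181) + 2030.1(T − (-13.5)) + 24.06(T − (-13.5)) = 0
2359.1 T = 27463
T = 27463 / 2359.1 = 11.6 °C

T_f ≈ 11.6 °C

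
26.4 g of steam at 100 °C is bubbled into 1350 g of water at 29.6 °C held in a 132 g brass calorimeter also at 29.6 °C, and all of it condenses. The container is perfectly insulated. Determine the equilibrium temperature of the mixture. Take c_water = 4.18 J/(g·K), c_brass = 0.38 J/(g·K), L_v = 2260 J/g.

T_f ≈ 41.2 °C

Energy balance with sensible and latent terms:
condense steam: −26.4·2260 = −59664; condensed water 100 °C→T: 110.35(T − 100); water warms: 1350·4.18·(T − 29.6) = 5643(T − 29.6); brass cup: 132·0.38·(T − 29.6) = 50.16(T − 29.6)
5803.5 T = 59664 + 11035 + 168518 = 239217
T ≈ 41.22 °C, under the boiling point, so the assumption holds.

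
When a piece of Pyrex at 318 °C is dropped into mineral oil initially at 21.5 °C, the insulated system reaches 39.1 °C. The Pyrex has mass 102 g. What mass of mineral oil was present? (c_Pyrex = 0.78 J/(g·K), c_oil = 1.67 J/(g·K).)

m ≈ 755 g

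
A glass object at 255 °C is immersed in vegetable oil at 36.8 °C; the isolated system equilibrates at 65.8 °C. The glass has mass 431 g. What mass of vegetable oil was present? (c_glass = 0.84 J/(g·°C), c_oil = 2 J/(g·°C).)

m ≈ 1180 g

Setting the total heat transfer to zero:
431·0.84·(65.8 − 255) + m·2·(65.8 − 36.8) = 0
58 m = 68498
m = 68498/58 ≈ 1181 g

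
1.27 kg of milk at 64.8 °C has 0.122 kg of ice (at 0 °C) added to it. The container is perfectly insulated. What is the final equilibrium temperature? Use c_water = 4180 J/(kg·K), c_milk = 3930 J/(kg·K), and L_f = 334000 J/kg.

T_f ≈ 51.4 °C

Energy balance with sensible and latent terms:
melt ice: 0.122×334000 = 40748
  meltwater 0→T: 0.122×4180×T = 509.96 T
  milk: 4991.1(T − 64.8)
5501.1 T = 323423 − 40748 = 282675
T ≈ 51.39 °C — above 0 °C, consistent with complete melting.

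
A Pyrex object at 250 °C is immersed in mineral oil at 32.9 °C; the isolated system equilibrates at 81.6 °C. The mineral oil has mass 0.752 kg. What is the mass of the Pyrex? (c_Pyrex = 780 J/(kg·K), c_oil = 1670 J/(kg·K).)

Energy conservation, ΣQ = 0:
m·780·(81.6 − 250) + 0.752·1670·(81.6 − 32.9) = 0
-131352 m = -61159
m = -61159/-131352 ≈ 0.4656 kg

m ≈ 0.466 kg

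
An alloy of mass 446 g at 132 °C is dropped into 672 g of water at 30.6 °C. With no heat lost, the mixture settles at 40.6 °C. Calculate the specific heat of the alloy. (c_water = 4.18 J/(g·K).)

c ≈ 0.689 J/(g·K)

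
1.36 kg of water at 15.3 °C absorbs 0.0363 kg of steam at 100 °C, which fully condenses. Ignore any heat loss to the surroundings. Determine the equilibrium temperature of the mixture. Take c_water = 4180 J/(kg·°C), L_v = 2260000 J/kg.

Net heat exchanged in the isolated system is zero:
condense steam: −0.0363·2260000 = −82038
  condensed water 100 °C→T: 151.73(T − 100)
  original water: 5684.8(T − 15.3)
5836.5 T = 82038 + 15173 + 86977 = 184189
T ≈ 31.56 °C (< 100 °C, so full condensation is consistent).

T_f ≈ 31.6 °C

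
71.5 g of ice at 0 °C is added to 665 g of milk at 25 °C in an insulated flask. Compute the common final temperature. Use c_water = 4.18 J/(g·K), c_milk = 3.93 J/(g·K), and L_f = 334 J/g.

T_f ≈ 14.2 °C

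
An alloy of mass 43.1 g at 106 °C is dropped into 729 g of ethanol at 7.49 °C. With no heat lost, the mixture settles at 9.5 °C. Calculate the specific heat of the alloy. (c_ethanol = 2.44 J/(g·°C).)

Conservation of energy gives ΣQ = 0:
43.1×c×(9.5 − 106) + 729×2.44×(9.5 − 7.49) = 0
-4159.2 c = -3575.3
c = -3575.3/-4159.2 ≈ 0.8596 J/(g·°C)

c ≈ 0.86 J/(g·°C)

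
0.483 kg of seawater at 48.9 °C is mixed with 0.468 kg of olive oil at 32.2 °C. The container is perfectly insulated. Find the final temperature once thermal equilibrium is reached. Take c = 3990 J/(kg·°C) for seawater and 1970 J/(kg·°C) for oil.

T_f ≈ 43.5 °C

Setting the total heat transfer to zero:
0.483*3990*(T − 48.9) + 0.468*1970*(T − 32.2) = 0
1927.2(T − 48.9) + 921.96(T − 32.2) = 0
(1927.2 + 921.96) T = 1927.2*48.9 + 921.96*32.2
T = 123926/2849.1 ≈ 43.50 °C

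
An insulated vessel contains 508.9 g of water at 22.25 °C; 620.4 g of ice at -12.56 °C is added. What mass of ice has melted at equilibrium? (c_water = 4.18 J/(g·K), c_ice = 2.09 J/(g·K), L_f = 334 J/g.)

m_melted ≈ 92.9 g

Cooling the water to 0 °C releases 508.9×4.18×22.25 = 47330 J.
Warming the ice to 0 °C takes 620.4×2.09×12.56 = 16286 J, leaving 31044 J for melting.
To melt every bit of ice: 620.4×334 = 207214 J.
That's not enough to melt it all — equilibrium is at 0 °C with ice remaining.
Mass melted = 31044/334 ≈ 92.95 g.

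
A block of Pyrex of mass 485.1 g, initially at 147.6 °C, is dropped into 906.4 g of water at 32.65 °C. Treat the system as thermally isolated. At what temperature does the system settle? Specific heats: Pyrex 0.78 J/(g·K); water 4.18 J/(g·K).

T_f ≈ 43.1 °C

Heat lost by the Pyrex equals heat gained by the water:
485.1·0.78·(147.6 − T) = 906.4·4.18·(T − 32.65)
378.38(147.6 − T) = 3788.8(T − 32.65)
4167.1 T = 179551  ⇒  T ≈ 43.09 °C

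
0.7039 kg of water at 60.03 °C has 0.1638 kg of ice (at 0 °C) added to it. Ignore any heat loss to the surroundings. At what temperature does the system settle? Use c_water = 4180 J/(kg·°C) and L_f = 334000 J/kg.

T_f ≈ 33.6 °C

Heat gained plus heat lost sum to zero:
fusion: m_ice L_f = 0.1638×334000 = 54709; meltwater 0→T: 0.1638×4180×T = 684.68 T; water cools: 0.7039×4180×(T − 60.03) = 2942.3(T − 60.03)
3627 T = 176626 − 54709 = 121917
T ≈ 33.61 °C — above 0 °C, consistent with complete melting.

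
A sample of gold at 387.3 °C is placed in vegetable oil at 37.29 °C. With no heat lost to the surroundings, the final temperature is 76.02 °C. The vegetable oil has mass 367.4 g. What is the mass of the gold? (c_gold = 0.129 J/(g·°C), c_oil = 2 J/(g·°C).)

Conservation of energy gives ΣQ = 0:
m·0.129·(76.02 − 387.3) + 367.4·2·(76.02 − 37.29) = 0
-40.16 m = -28459
m = -28459/-40.16 ≈ 708.7 g

m ≈ 709 g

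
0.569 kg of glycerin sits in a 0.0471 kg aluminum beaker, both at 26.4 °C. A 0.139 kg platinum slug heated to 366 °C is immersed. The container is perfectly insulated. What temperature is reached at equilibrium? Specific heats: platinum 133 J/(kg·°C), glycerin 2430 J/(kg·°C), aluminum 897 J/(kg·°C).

Setting the total heat transfer to zero:
0.139×133×(T − 366) + 0.569×2430×(T − 26.4) + 0.0471×897×(T − 26.4) = 0
1443.4 T = 44384
T ≈ 30.75 °C

T_f ≈ 30.7 °C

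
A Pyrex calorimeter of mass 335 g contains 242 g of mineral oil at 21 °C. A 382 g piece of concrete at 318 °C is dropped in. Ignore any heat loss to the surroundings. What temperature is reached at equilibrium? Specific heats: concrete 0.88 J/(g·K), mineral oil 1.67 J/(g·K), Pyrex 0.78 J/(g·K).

Taking heat into each body as positive, Σ m c ΔT = 0:
382*0.88*(T − 318) + 242*1.67*(T − 21) + 335*0.78*(T − 21) = 0
(336.16 + 404.14 + 261.3) T = 336.16*318 + 404.14*21 + 261.3*21
T = 120873 / 1001.6 = 121 °C

T_f ≈ 120.7 °C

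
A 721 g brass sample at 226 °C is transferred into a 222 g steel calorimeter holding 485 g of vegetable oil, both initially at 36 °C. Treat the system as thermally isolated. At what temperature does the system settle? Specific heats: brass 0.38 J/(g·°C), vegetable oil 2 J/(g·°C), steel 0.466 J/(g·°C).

Setting the total heat transfer to zero:
721×0.38×(T − 226) + 485×2×(T − 36) + 222×0.466×(T − 36) = 0
1347.4 T = 100564
T = 100564 / 1347.4 = 74.6 °C

T_f ≈ 74.6 °C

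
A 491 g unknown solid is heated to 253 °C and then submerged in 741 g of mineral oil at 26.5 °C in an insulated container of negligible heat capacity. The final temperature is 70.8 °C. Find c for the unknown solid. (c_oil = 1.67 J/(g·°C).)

c ≈ 0.613 J/(g·°C)

Heat lost by the unknown solid = heat gained by the oil:
491·c·(253 − 70.8) = 741·1.67·(70.8 − 26.5)
89460 c = 54820  ⇒  c ≈ 0.6128 J/(g·°C)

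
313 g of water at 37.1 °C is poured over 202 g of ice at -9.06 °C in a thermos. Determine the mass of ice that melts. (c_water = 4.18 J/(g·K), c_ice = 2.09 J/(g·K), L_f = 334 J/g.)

Water can give up m c ΔT = 313·4.18·37.1 = 48539 J before reaching 0 °C.
Of that, 202·2.09·9.06 = 3825 J goes to bring the ice to 0 °C, leaving 44714 J.
To melt every bit of ice: 202·334 = 67468 J.
Since 44714 < 67468 J, not all the ice melts; equilibrium is at 0 °C.
Mass melted = 44714/334 ≈ 133.9 g.

m_melted ≈ 134 g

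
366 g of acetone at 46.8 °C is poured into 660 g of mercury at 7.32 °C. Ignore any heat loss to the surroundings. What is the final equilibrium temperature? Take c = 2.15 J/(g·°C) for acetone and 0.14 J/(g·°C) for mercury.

Taking heat into each body as positive, Σ m c ΔT = 0:
366*2.15*(T − 46.8) + 660*0.14*(T − 7.32) = 0
786.9(T − 46.8) + 92.4(T − 7.32) = 0
879.3 T = 37503
T ≈ 42.65 °C

T_f ≈ 42.7 °C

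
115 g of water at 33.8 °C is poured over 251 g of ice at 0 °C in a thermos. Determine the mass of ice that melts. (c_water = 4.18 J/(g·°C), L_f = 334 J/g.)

Heat available from the water dropping to 0 °C: 115·4.18·33.8 = 16248 J.
Fully melting the ice requires m_ice L_f = 251·334 = 83834 J.
Since 16248 < 83834 J, not all the ice melts; equilibrium is at 0 °C.
m_melted·334 = 16248  ⇒  m_melted ≈ 48.65 g.

m_melted ≈ 48.6 g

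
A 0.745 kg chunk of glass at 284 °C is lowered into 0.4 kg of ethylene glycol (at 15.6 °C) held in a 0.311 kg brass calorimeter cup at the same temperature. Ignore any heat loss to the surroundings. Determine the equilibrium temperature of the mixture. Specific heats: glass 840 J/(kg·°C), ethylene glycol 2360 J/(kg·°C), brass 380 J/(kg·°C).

Let T be the final temperature. ΣQ_i = 0:
0.745·840·(T − 284) + 0.4·2360·(T − 15.6) + 0.311·380·(T − 15.6) = 0
1688 T = 194297
T ≈ 115.11 °C

T_f ≈ 115.1 °C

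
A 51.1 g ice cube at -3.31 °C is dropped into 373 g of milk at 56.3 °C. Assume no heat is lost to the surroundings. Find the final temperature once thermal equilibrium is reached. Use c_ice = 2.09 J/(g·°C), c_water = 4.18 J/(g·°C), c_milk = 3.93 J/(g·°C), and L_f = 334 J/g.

Conservation of energy gives ΣQ = 0:
warm ice to 0 °C: 51.1×2.09×(0 − (-3.31)) = 353.5; melt ice: 51.1×334 = 17067; warm the meltwater: 213.6 T; milk cools: 373×3.93×(T − 56.3) = 1465.9(T − 56.3)
1679.5 T = 82530 − 17421 = 65109
T ≈ 38.77 °C (positive, so assuming full melt was valid).

T_f ≈ 38.8 °C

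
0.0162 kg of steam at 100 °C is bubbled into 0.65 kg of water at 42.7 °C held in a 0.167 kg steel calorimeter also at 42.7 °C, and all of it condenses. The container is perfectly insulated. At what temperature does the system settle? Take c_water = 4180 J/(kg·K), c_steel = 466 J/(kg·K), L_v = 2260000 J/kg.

T_f ≈ 56.8 °C

Energy conservation, ΣQ = 0:
latent heat released on condensation: 0.0162×2260000 = 36612; condensate cools 100→T: 0.0162×4180×(T − 100) = 67.72(T − 100); water warms: 0.65×4180×(T − 42.7) = 2717(T − 42.7); cup: 77.82(T − 42.7)
2862.5 T = 36612 + 6771.6 + 119339 = 162722
T ≈ 56.85 °C, under the boiling point, so the assumption holds.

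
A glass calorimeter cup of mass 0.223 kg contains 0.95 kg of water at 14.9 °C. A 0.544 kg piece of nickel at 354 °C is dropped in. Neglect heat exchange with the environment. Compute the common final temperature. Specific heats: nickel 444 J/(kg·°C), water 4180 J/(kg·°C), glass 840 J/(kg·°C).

T_f ≈ 33.5 °C

Setting the total heat transfer to zero:
0.544*444*(T − 354) + 0.95*4180*(T − 14.9) + 0.223*840*(T − 14.9) = 0
241.54(T − 354) + 3971(T − 14.9) + 187.32(T − 14.9) = 0
(241.54 + 3971 + 187.32) T = 241.54*354 + 3971*14.9 + 187.32*14.9
T = 147463 / 4399.9 = 33.5 °C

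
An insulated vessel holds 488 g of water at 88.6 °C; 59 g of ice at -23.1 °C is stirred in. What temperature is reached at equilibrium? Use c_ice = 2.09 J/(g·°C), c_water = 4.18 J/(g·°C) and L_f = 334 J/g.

Net heat exchanged in the isolated system is zero:
ice -23.1→0 °C: 59×2.09×23.1 = 2848.5
  latent heat to melt: 59×334 = 19706
  meltwater 0→T: 59×4.18×T = 246.62 T
  water: 2039.8(T − 88.6)
2286.5 T = 180730 − 22554 = 158175
T ≈ 69.18 °C (positive, so assuming full melt was valid).

T_f ≈ 69.2 °C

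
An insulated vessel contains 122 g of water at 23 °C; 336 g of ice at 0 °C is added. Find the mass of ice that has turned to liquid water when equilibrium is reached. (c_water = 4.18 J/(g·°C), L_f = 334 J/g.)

Heat available from the water dropping to 0 °C: 122·4.18·23 = 11729 J.
Melting all 336 g of ice would need 336·334 = 112224 J.
Since 11729 < 112224 J, not all the ice melts; equilibrium is at 0 °C.
Mass melted = 11729/334 ≈ 35.12 g.

m_melted ≈ 35.1 g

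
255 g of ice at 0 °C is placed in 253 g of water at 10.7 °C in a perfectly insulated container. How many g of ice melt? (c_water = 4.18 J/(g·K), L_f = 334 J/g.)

Water can give up m c ΔT = 253×4.18×10.7 = 11316 J before reaching 0 °C.
To melt every bit of ice: 255×334 = 85170 J.
Since 11316 < 85170 J, not all the ice melts; equilibrium is at 0 °C.
Mass melted = 11316/334 ≈ 33.88 g.

m_melted ≈ 33.9 g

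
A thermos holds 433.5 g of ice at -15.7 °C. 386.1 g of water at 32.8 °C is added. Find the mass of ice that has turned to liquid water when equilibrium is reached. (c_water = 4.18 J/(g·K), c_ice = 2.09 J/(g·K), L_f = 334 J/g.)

Water can give up m c ΔT = 386.1×4.18×32.8 = 52936 J before reaching 0 °C.
Of that, 433.5×2.09×15.7 = 14224 J goes to bring the ice to 0 °C, leaving 38711 J.
Fully melting the ice requires m_ice L_f = 433.5×334 = 144789 J.
Since 38711 < 144789 J, not all the ice melts; equilibrium is at 0 °C.
m_melt = 38711 / L_f = 115.9 g.

m_melted ≈ 116 g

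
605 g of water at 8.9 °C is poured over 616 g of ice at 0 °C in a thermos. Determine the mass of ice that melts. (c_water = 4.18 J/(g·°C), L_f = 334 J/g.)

m_melted ≈ 67.4 g

Heat available from the water dropping to 0 °C: 605×4.18×8.9 = 22507 J.
Fully melting the ice requires m_ice L_f = 616×334 = 205744 J.
Since 22507 < 205744 J, not all the ice melts; equilibrium is at 0 °C.
m_melted×334 = 22507  ⇒  m_melted ≈ 67.39 g.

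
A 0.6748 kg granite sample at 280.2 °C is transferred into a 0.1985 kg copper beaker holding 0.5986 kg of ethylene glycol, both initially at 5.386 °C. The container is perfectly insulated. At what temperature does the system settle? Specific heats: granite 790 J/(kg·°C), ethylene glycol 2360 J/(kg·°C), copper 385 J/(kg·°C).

T_f ≈ 77.8 °C

T_f is the heat-capacity-weighted average of the initial temperatures:
T_f = (533.09·280.2 + 1412.7·5.386 + 76.42·5.386) / (533.09 + 1412.7 + 76.42)
    = 157393 / 2022.2 ≈ 77.83 °C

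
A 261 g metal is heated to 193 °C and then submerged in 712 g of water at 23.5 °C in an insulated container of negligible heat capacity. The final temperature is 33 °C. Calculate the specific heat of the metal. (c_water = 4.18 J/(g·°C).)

c ≈ 0.677 J/(g·°C)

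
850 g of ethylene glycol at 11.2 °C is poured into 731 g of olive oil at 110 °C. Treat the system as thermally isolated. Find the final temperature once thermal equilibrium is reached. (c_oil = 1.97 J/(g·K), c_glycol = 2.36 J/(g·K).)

Energy conservation, ΣQ = 0:
731·1.97·(T − 110) + 850·2.36·(T − 11.2) = 0
1440.1(T − 110) + 2006(T − 11.2) = 0
(1440.1 + 2006) T = 1440.1·110 + 2006·11.2
T = 180875/3446.1 ≈ 52.49 °C

T_f ≈ 52.5 °C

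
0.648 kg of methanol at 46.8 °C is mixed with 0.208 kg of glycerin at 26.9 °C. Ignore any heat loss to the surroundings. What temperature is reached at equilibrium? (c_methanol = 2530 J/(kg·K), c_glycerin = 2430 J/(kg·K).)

T_f ≈ 42.1 °C

T_f is the heat-capacity-weighted average of the initial temperatures:
T_f = (1639.4·46.8 + 505.44·26.9) / (1639.4 + 505.44)
    = 90322 / 2144.9 ≈ 42.11 °C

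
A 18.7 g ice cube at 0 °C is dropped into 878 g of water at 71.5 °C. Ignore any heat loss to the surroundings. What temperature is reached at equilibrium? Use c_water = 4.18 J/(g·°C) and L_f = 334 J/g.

Net heat exchanged in the isolated system is zero:
melt ice: 18.7×334 = 6245.8
  warm the meltwater: 78.17 T
  water cools: 878×4.18×(T − 71.5) = 3670(T − 71.5)
3748.2 T = 262408 − 6245.8 = 256162
T ≈ 68.34 °C. Since T > 0 °C, the all-ice-melts assumption holds.

T_f ≈ 68.3 °C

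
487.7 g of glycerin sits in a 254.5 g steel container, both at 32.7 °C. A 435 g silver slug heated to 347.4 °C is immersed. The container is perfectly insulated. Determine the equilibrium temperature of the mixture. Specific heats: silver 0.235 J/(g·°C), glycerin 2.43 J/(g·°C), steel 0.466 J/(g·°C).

Setting the total heat transfer to zero:
435*0.235*(T − 347.4) + 487.7*2.43*(T − 32.7) + 254.5*0.466*(T − 32.7) = 0
(102.22 + 1185.1 + 118.6) T = 102.22*347.4 + 1185.1*32.7 + 118.6*32.7
T = 78144/1405.9 ≈ 55.58 °C

T_f ≈ 55.6 °C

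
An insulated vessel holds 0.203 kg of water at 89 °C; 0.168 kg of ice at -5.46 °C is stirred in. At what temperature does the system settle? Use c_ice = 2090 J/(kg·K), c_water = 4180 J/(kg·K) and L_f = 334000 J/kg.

T_f ≈ 11.3 °C

Heat gained plus heat lost sum to zero:
ice -5.46→0 °C: 0.168×2090×5.46 = 1917.1
  latent heat to melt: 0.168×334000 = 56112
  meltwater 0→T: 0.168×4180×T = 702.24 T
  water: 848.54(T − 89)
1550.8 T = 75520 − 58029 = 17491
T ≈ 11.28 °C. Since T > 0 °C, the all-ice-melts assumption holds.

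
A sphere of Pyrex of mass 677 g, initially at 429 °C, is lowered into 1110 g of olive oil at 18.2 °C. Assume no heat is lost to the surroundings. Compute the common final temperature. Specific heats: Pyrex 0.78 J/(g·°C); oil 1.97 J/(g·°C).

T_f ≈ 98.1 °C

Set heat shed by the hot body equal to heat absorbed by the cold body:
677·0.78·(429 − T) = 1110·1.97·(T − 18.2)
528.06(429 − T) = 2186.7(T − 18.2)
2714.8 T = 266336  ⇒  T ≈ 98.11 °C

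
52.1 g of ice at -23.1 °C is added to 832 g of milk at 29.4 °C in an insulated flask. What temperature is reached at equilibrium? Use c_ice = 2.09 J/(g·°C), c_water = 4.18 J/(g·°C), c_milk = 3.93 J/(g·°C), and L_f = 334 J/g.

T_f ≈ 21.9 °C

Energy balance with sensible and latent terms:
ice -23.1→0 °C: 52.1×2.09×23.1 = 2515.3
  melt ice: 52.1×334 = 17401
  warm the meltwater: 217.78 T
  milk cools: 832×3.93×(T − 29.4) = 3269.8(T − 29.4)
3487.5 T = 96131 − 19917 = 76214
T ≈ 21.85 °C — above 0 °C, consistent with complete melting.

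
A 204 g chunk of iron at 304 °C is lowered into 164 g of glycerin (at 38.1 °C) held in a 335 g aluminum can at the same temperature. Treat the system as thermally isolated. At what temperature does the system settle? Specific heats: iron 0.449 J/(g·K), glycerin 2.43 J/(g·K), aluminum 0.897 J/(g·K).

With ΣQ=0 the equilibrium temperature is the m·c-weighted mean:
T_f = (91.6·304 + 398.52·38.1 + 300.5·38.1) / (91.6 + 398.52 + 300.5)
    = 54478 / 790.61 ≈ 68.91 °C

T_f ≈ 68.9 °C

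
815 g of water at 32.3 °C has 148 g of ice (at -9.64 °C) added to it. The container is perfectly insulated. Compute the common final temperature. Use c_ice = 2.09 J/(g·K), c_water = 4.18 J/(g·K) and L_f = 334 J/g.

Net heat exchanged in the isolated system is zero:
ice -9.64→0 °C: 148×2.09×9.64 = 2981.8
  fusion: m_ice L_f = 148×334 = 49432
  warm the meltwater: 618.64 T
  water cools: 815×4.18×(T − 32.3) = 3406.7(T − 32.3)
4025.3 T = 110036 − 52414 = 57623
T ≈ 14.31 °C (positive, so assuming full melt was valid).

T_f ≈ 14.3 °C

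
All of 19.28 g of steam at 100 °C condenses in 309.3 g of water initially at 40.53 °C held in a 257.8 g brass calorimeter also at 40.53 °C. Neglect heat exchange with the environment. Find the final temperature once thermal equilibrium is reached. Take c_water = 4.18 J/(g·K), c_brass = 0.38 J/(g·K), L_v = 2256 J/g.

Sum of m c ΔT and latent-heat terms is zero:
steam→water at 100 °C releases m L_v = 19.28×2256 = 43496
  condensate cools 100→T: 19.28×4.18×(T − 100) = 80.59(T − 100)
  original water: 1292.9(T − 40.53)
  brass cup: 257.8×0.38×(T − 40.53) = 97.96(T − 40.53)
1471.4 T = 43496 + 8059 + 56371 = 107925
T ≈ 73.35 °C (< 100 °C, so full condensation is consistent).

T_f ≈ 73.3 °C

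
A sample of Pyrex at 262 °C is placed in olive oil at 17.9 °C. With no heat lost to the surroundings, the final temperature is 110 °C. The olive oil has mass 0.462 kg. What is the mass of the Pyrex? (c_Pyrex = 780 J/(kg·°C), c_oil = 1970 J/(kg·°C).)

m ≈ 0.707 kg

|Q_Pyrex| = |Q_oil|:
m×780×(262 − 110) = 0.462×1970×(110 − 17.9)
118560 m = 83824  ⇒  m ≈ 0.707 kg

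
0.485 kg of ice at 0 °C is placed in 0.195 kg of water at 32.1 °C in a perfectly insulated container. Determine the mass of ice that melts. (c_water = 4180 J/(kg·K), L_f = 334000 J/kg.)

m_melted ≈ 0.0783 kg

Heat available from the water dropping to 0 °C: 0.195×4180×32.1 = 26165 J.
Fully melting the ice requires m_ice L_f = 0.485×334000 = 161990 J.
That's not enough to melt it all — equilibrium is at 0 °C with ice remaining.
m_melted×334000 = 26165  ⇒  m_melted ≈ 0.07834 kg.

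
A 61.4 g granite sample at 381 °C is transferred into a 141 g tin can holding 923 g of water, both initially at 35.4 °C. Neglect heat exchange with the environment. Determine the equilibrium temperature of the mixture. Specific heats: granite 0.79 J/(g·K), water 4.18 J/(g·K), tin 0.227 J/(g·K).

Taking heat into each body as positive, Σ m c ΔT = 0:
61.4*0.79*(T − 381) + 923*4.18*(T − 35.4) + 141*0.227*(T − 35.4) = 0
3938.7 T = 156192
T = 156192/3938.7 ≈ 39.66 °C

T_f ≈ 39.7 °C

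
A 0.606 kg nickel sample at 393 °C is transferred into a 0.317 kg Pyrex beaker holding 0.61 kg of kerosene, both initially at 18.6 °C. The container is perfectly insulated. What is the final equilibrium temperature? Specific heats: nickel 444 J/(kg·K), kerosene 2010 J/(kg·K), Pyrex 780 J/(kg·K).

Setting the total heat transfer to zero:
0.606*444*(T − 393) + 0.61*2010*(T − 18.6) + 0.317*780*(T − 18.6) = 0
1742.4 T = 133147
T = 133147/1742.4 ≈ 76.41 °C

T_f ≈ 76.4 °C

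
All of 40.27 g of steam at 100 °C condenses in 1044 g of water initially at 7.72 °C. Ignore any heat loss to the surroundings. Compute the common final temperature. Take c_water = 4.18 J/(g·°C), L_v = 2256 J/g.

Taking heat into each body as positive, Σ m c ΔT = 0:
condense steam: −40.27×2256 = −90849
  condensed water 100 °C→T: 168.33(T − 100)
  water warms: 1044×4.18×(T − 7.72) = 4363.9(T − 7.72)
4532.2 T = 90849 + 16833 + 33689 = 141371
T ≈ 31.19 °C (< 100 °C, so full condensation is consistent).

T_f ≈ 31.2 °C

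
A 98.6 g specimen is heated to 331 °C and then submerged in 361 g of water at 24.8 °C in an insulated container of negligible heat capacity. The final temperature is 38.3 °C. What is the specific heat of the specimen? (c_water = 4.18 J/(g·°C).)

Heat gained plus heat lost sum to zero:
98.6×c×(38.3 − 331) + 361×4.18×(38.3 − 24.8) = 0
-28860 c = -20371
c = -20371/-28860 ≈ 0.7059 J/(g·°C)

c ≈ 0.706 J/(g·°C)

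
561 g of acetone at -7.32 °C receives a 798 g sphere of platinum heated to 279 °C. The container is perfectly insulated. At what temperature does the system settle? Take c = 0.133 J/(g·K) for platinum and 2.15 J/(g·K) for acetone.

Conservation of energy gives ΣQ = 0:
798·0.133·(T − 279) + 561·2.15·(T − (-7.32)) = 0
106.13(T − 279) + 1206.1(T − (-7.32)) = 0
1312.3 T = 20782
T = 20782 / 1312.3 = 15.8 °C

T_f ≈ 15.8 °C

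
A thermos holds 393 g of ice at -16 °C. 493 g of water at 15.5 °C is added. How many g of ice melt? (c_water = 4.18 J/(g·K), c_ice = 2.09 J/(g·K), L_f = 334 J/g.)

m_melted ≈ 56.3 g

Heat available from the water dropping to 0 °C: 493·4.18·15.5 = 31941 J.
Of that, 393·2.09·16 = 13142 J goes to bring the ice to 0 °C, leaving 18800 J.
Melting all 393 g of ice would need 393·334 = 131262 J.
18800 J < 131262 J, so only part of the ice melts and the system sits at 0 °C.
m_melted·334 = 18800  ⇒  m_melted ≈ 56.29 g.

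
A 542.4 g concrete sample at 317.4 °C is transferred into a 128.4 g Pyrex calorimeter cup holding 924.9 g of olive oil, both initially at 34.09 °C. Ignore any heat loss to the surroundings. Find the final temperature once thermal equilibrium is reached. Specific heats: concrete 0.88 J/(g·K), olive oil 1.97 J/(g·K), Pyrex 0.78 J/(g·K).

T_f is the heat-capacity-weighted average of the initial temperatures:
T_f = (477.31*317.4 + 1822.1*34.09 + 100.15*34.09) / (477.31 + 1822.1 + 100.15)
    = 217027 / 2399.5 ≈ 90.45 °C

T_f ≈ 90.4 °C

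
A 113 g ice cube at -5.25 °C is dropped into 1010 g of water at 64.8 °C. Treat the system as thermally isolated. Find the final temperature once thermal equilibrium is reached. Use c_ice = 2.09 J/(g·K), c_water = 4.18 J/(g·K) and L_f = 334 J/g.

T_f ≈ 50.0 °C

Let T be the final temperature. ΣQ_i = 0:
ice -5.25→0 °C: 113·2.09·5.25 = 1239.9; fusion: m_ice L_f = 113·334 = 37742; meltwater 0→T: 113·4.18·T = 472.34 T; water cools: 1010·4.18·(T − 64.8) = 4221.8(T − 64.8)
4694.1 T = 273573 − 38982 = 234591
T ≈ 49.98 °C — above 0 °C, consistent with complete melting.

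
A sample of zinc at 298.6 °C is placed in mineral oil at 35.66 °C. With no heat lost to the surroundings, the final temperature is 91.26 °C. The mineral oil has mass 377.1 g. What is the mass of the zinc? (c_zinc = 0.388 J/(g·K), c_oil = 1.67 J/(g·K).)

m ≈ 435 g

|Q_zinc| = |Q_oil|:
m×0.388×(298.6 − 91.26) = 377.1×1.67×(91.26 − 35.66)
80.45 m = 35014  ⇒  m ≈ 435.2 g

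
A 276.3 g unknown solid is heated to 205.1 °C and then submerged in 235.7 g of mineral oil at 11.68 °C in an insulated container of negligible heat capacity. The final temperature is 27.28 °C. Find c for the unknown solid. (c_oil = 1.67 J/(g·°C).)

c ≈ 0.125 J/(g·°C)

Heat lost by the unknown solid = heat gained by the oil:
276.3×c×(205.1 − 27.28) = 235.7×1.67×(27.28 − 11.68)
49132 c = 6140.5  ⇒  c ≈ 0.125 J/(g·°C)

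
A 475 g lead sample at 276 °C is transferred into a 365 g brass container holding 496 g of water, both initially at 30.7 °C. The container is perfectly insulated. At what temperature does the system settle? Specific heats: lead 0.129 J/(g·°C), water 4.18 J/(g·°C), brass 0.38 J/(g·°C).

T_f ≈ 37.3 °C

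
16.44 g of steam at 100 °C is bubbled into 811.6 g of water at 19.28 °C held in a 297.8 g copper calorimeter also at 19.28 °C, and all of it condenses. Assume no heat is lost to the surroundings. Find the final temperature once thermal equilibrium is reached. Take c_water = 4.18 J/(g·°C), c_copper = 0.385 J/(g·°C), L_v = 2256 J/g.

T_f ≈ 31.2 °C

Conservation of energy gives ΣQ = 0:
condense steam: −16.44×2256 = −37089; condensate cools 100→T: 16.44×4.18×(T − 100) = 68.72(T − 100); original water: 3392.5(T − 19.28); copper cup: 297.8×0.385×(T − 19.28) = 114.65(T − 19.28)
3575.9 T = 37089 + 6871.9 + 67618 = 111578
T ≈ 31.20 °C (< 100 °C, so full condensation is consistent).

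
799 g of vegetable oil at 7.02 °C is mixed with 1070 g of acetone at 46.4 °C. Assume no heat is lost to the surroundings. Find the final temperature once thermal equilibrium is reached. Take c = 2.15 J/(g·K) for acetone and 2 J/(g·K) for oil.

T_f ≈ 30.3 °C

Heat lost by the acetone equals heat gained by the oil:
1070*2.15*(46.4 − T) = 799*2*(T − 7.02)
2300.5(46.4 − T) = 1598(T − 7.02)
3898.5 T = 117961  ⇒  T ≈ 30.26 °C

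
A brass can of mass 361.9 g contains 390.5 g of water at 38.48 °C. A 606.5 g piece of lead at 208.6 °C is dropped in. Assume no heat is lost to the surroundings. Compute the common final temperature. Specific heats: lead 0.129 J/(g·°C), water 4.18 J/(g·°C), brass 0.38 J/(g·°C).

T_f ≈ 45.7 °C

T_f = Σ m_i c_i T_i / Σ m_i c_i:
T_f = (78.24*208.6 + 1632.3*38.48 + 137.52*38.48) / (78.24 + 1632.3 + 137.52)
    = 84423 / 1848.1 ≈ 45.68 °C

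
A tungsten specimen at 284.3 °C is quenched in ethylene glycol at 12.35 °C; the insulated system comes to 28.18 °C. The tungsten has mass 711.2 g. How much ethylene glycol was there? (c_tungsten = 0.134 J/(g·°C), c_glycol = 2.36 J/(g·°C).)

Taking heat into each body as positive, Σ m c ΔT = 0:
711.2·0.134·(28.18 − 284.3) + m·2.36·(28.18 − 12.35) = 0
37.36 m = 24408
m = 24408/37.36 ≈ 653.4 g

m ≈ 653 g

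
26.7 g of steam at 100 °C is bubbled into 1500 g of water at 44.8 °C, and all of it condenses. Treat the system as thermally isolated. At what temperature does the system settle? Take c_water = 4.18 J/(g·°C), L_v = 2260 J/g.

Setting the total heat transfer to zero:
condense steam: −26.7·2260 = −60342
  condensed water 100 °C→T: 111.61(T − 100)
  original water: 6270(T − 44.8)
6381.6 T = 60342 + 11161 + 280896 = 352399
T ≈ 55.22 °C (< 100 °C, so full condensation is consistent).

T_f ≈ 55.2 °C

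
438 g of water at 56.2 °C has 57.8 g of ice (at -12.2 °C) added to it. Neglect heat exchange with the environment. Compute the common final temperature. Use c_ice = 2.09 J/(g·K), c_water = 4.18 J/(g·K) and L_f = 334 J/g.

T_f ≈ 39.6 °C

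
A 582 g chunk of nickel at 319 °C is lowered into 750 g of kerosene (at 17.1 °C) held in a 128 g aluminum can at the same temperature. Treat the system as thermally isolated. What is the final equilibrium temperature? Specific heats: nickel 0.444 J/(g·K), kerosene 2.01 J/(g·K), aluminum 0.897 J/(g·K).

Taking heat into each body as positive, Σ m c ΔT = 0:
582*0.444*(T − 319) + 750*2.01*(T − 17.1) + 128*0.897*(T − 17.1) = 0
258.41(T − 319) + 1507.5(T − 17.1) + 114.82(T − 17.1) = 0
(258.41 + 1507.5 + 114.82) T = 258.41*319 + 1507.5*17.1 + 114.82*17.1
T = 110174/1880.7 ≈ 58.58 °C

T_f ≈ 58.6 °C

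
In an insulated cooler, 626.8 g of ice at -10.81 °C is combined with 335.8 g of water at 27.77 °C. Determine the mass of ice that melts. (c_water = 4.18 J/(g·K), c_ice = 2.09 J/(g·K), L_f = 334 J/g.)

Cooling the water to 0 °C releases 335.8×4.18×27.77 = 38979 J.
Of that, 626.8×2.09×10.81 = 14161 J goes to bring the ice to 0 °C, leaving 24818 J.
Melting all 626.8 g of ice would need 626.8×334 = 209351 J.
Since 24818 < 209351 J, not all the ice melts; equilibrium is at 0 °C.
m_melt = 24818 / L_f = 74.31 g.

m_melted ≈ 74.3 g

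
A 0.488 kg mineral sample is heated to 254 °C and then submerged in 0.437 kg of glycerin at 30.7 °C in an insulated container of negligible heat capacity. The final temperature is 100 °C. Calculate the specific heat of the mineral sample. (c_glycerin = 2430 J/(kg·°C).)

Heat lost by the mineral sample = heat gained by the glycerin:
0.488×c×(254 − 100) = 0.437×2430×(100 − 30.7)
75.15 c = 73590  ⇒  c ≈ 979.2 J/(kg·°C)

c ≈ 979 J/(kg·°C)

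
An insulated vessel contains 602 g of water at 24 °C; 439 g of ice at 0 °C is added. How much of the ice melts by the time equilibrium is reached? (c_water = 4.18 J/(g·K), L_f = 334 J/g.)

m_melted ≈ 181 g

Cooling the water to 0 °C releases 602×4.18×24 = 60393 J.
Melting all 439 g of ice would need 439×334 = 146626 J.
Since 60393 < 146626 J, not all the ice melts; equilibrium is at 0 °C.
m_melted×334 = 60393  ⇒  m_melted ≈ 180.8 g.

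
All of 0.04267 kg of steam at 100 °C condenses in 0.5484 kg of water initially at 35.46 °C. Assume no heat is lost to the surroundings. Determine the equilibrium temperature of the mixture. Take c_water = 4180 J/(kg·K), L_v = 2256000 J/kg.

T_f ≈ 79.1 °C

Energy balance with sensible and latent terms:
steam→water at 100 °C releases m L_v = 0.04267×2256000 = 96264
  condensate cools 100→T: 0.04267×4180×(T − 100) = 178.36(T − 100)
  original water: 2292.3(T − 35.46)
2470.7 T = 96264 + 17836 + 81285 = 195385
T ≈ 79.08 °C — below 100 °C, confirming all the steam condensed.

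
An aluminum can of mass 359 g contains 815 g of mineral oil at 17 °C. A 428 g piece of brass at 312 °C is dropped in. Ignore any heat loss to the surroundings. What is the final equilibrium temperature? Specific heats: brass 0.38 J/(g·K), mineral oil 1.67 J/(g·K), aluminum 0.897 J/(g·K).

T_f ≈ 43.0 °C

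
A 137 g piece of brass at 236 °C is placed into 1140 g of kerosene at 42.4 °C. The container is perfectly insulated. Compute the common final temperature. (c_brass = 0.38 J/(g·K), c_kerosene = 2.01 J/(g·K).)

Conservation of energy gives ΣQ = 0:
137*0.38*(T − 236) + 1140*2.01*(T − 42.4) = 0
52.06(T − 236) + 2291.4(T − 42.4) = 0
(52.06 + 2291.4) T = 52.06*236 + 2291.4*42.4
T ≈ 46.70 °C

T_f ≈ 46.7 °C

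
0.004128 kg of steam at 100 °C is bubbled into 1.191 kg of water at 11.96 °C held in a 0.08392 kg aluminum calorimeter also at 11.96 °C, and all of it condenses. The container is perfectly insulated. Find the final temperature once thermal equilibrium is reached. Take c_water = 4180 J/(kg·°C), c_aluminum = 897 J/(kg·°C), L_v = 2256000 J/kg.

Net heat exchanged in the isolated system is zero:
condense steam: −0.004128×2256000 = −9312.8; condensate cools 100→T: 0.004128×4180×(T − 100) = 17.26(T − 100); water warms: 1.191×4180×(T − 11.96) = 4978.4(T − 11.96); aluminum cup: 0.08392×897×(T − 11.96) = 75.28(T − 11.96)
5070.9 T = 9312.8 + 1725.5 + 60442 = 71480
T ≈ 14.10 °C (< 100 °C, so full condensation is consistent).

T_f ≈ 14.1 °C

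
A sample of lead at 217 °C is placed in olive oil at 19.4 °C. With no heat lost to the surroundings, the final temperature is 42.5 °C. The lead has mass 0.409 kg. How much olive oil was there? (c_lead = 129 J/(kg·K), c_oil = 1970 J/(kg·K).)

|Q_lead| = |Q_oil|:
0.409·129·(217 − 42.5) = m·1970·(42.5 − 19.4)
45507 m = 9206.8  ⇒  m ≈ 0.2023 kg

m ≈ 0.202 kg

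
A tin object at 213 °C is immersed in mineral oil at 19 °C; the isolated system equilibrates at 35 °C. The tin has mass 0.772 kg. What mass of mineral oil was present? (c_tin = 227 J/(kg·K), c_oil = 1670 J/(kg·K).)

m ≈ 1.17 kg

Conservation of energy gives ΣQ = 0:
0.772·227·(35 − 213) + m·1670·(35 − 19) = 0
26720 m = 31193
m = 31193/26720 ≈ 1.167 kg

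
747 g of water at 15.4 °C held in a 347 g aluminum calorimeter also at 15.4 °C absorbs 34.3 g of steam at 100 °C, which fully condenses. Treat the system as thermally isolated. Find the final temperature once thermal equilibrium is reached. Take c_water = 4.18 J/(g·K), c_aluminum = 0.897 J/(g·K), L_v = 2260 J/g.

T_f ≈ 40.5 °C

Setting the total heat transfer to zero:
latent heat released on condensation: 34.3·2260 = 77518
  condensate cools 100→T: 34.3·4.18·(T − 100) = 143.37(T − 100)
  original water: 3122.5(T − 15.4)
  aluminum cup: 347·0.897·(T − 15.4) = 311.26(T − 15.4)
3577.1 T = 77518 + 14337 + 52879 = 144735
T ≈ 40.46 °C (< 100 °C, so full condensation is consistent).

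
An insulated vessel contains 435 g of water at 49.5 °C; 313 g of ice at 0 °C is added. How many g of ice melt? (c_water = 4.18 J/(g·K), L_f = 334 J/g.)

m_melted ≈ 269 g

Cooling the water to 0 °C releases 435×4.18×49.5 = 90006 J.
Melting all 313 g of ice would need 313×334 = 104542 J.
90006 J < 104542 J, so only part of the ice melts and the system sits at 0 °C.
m_melt = 90006 / L_f = 269.5 g.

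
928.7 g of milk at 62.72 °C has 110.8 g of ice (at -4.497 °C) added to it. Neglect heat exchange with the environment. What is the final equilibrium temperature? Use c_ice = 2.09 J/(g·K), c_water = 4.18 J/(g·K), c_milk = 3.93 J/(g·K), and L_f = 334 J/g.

T_f ≈ 46.4 °C

Heat gained plus heat lost sum to zero:
warm ice to 0 °C: 110.8×2.09×(0 − (-4.497)) = 1041.4
  latent heat to melt: 110.8×334 = 37007
  meltwater 0→T: 110.8×4.18×T = 463.14 T
  milk cools: 928.7×3.93×(T − 62.72) = 3649.8(T − 62.72)
4112.9 T = 228915 − 38049 = 190866
T ≈ 46.41 °C — above 0 °C, consistent with complete melting.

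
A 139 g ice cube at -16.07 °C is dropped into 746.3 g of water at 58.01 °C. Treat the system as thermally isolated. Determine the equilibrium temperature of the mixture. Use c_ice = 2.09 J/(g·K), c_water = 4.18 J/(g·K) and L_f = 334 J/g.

Heat gained plus heat lost sum to zero:
warm ice to 0 °C: 139·2.09·(0 − (-16.07)) = 4668.5
  melt ice: 139·334 = 46426
  meltwater 0→T: 139·4.18·T = 581.02 T
  water cools: 746.3·4.18·(T − 58.01) = 3119.5(T − 58.01)
3700.6 T = 180964 − 51094 = 129870
T ≈ 35.09 °C — above 0 °C, consistent with complete melting.

T_f ≈ 35.1 °C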